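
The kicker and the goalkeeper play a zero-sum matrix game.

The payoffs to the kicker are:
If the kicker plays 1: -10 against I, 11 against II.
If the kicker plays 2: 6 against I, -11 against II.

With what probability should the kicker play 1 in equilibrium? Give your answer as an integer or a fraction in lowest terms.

17/38

Row minima are -10 and -11, so the kicker's maximin is -10; column maxima are 6 and 11, so the goalkeeper's minimax is 6. These differ, so the equilibrium is in mixed strategies.
Let the kicker play 1 with probability p. The goalkeeper is indifferent when −10p + 6(1−p) = 11p − 11(1−p), giving p = 17/38.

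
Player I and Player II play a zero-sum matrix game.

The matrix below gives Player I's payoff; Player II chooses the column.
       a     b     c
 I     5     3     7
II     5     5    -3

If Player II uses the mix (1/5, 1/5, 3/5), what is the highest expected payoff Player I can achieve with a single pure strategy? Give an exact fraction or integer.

I: (5)·(1/5) + (3)·(1/5) + (7)·(3/5) = 29/5.
II: (5)·(1/5) + (5)·(1/5) + (-3)·(3/5) = 1/5.
The best pure response is I with expected payoff 29/5.

29/5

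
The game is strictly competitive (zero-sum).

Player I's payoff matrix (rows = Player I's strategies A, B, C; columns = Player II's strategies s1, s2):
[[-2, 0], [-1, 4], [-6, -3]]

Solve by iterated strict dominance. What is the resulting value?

Row C is strictly dominated by row A (-2>-6, 0>-3); eliminate C.
Row A is strictly dominated by row B (-1>-2, 4>0); eliminate A.
Column s2 is strictly dominated by s1 for Player II (-1<4); eliminate s2.
Only (B, s1) remains, with payoff -1.

-1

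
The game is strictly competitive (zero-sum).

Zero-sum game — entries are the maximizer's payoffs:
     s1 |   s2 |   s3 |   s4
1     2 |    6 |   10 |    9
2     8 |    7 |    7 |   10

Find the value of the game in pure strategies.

Row minima: 2, 7 → the maximizer's maximin is 7.
Column maxima: 8, 7, 10, 10 → the minimizer's minimax is 7.
They coincide at (2, s2), so the value is 7.

7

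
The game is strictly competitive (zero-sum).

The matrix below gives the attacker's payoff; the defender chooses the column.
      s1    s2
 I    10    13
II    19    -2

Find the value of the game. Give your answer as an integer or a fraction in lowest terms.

89/8

Row minima are 10 and -2, so the attacker's maximin is 10; column maxima are 19 and 13, so the defender's minimax is 13. These differ, so the equilibrium is in mixed strategies.
Let the attacker play I with probability p. The defender is indifferent when 10p + 19(1−p) = 13p − 2(1−p), giving p = 7/8.
Let the defender play s1 with probability q. The attacker is indifferent when 10q + 13(1−q) = 19q − 2(1−q), giving q = 5/8.
The value is 10·(5/8) + (13)·(3/8) = 89/8.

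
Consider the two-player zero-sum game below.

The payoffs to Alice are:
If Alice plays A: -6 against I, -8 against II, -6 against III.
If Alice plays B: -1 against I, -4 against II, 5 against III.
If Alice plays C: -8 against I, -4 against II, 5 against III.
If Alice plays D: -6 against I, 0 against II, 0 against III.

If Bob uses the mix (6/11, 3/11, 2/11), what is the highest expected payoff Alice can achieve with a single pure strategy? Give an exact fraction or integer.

A: (-6)·(6/11) + (-8)·(3/11) + (-6)·(2/11) = -72/11.
B: (-1)·(6/11) + (-4)·(3/11) + (5)·(2/11) = -8/11.
C: (-8)·(6/11) + (-4)·(3/11) + (5)·(2/11) = -50/11.
D: (-6)·(6/11) + (0)·(3/11) + (0)·(2/11) = -36/11.
The best pure response is B with expected payoff -8/11.

-8/11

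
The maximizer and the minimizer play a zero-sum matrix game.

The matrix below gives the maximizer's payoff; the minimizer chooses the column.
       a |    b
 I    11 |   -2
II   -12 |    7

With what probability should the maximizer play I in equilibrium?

19/32

Row minima are -2 and -12, so the maximizer's maximin is -2; column maxima are 11 and 7, so the minimizer's minimax is 7. These differ, so the equilibrium is in mixed strategies.
Let the maximizer play I with probability p. The minimizer is indifferent when 11p − 12(1−p) = −2p + 7(1−p), giving p = 19/32.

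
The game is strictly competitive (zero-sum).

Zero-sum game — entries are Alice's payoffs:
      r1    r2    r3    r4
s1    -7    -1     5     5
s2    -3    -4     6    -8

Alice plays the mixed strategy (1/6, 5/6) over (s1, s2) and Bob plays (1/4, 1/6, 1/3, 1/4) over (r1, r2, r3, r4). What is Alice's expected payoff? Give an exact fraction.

-73/72

Against (1/4, 1/6, 1/3, 1/4), each row's expected payoff is s1: 1; s2: -17/12.
Taking the (1/6, 5/6)-weighted average: (1/6)·(1) + (5/6)·(-17/12) = -73/72.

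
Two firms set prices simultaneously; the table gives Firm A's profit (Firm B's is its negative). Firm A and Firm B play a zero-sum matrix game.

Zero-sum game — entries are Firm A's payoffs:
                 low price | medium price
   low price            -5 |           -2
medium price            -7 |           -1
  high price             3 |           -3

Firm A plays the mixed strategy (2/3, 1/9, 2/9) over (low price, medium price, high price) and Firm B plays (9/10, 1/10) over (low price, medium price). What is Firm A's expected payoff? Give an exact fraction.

-149/45

Against (9/10, 1/10), each row's expected payoff is low price: -47/10; medium price: -32/5; high price: 12/5.
Taking the (2/3, 1/9, 2/9)-weighted average: (2/3)·(-47/10) + (1/9)·(-32/5) + (2/9)·(12/5) = -149/45.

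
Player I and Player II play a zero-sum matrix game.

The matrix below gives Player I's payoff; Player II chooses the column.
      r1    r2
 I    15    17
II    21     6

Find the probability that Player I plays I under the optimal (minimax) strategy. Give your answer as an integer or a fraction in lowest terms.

Row minima are 15 and 6, so Player I's maximin is 15; column maxima are 21 and 17, so Player II's minimax is 17. These differ, so the equilibrium is in mixed strategies.
Let Player I play I with probability p. Player II is indifferent when 15p + 21(1−p) = 17p + 6(1−p), giving p = 15/17.

15/17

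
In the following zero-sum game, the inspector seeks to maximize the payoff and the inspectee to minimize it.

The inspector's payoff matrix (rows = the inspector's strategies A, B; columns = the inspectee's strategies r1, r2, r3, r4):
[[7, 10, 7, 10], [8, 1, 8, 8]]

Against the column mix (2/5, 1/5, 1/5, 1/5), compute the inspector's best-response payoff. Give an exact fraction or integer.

41/5

A: (7)·(2/5) + (10)·(1/5) + (7)·(1/5) + (10)·(1/5) = 41/5.
B: (8)·(2/5) + (1)·(1/5) + (8)·(1/5) + (8)·(1/5) = 33/5.
The best pure response is A with expected payoff 41/5.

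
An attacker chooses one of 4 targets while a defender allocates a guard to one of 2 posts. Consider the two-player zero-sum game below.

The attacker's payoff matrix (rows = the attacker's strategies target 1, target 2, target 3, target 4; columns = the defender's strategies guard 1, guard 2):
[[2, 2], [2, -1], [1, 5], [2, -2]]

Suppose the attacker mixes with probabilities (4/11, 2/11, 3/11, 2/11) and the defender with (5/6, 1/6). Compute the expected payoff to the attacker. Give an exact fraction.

Against (5/6, 1/6), each row's expected payoff is target 1: 2; target 2: 3/2; target 3: 5/3; target 4: 4/3.
Taking the (4/11, 2/11, 3/11, 2/11)-weighted average: (4/11)·(2) + (2/11)·(3/2) + (3/11)·(5/3) + (2/11)·(4/3) = 56/33.

56/33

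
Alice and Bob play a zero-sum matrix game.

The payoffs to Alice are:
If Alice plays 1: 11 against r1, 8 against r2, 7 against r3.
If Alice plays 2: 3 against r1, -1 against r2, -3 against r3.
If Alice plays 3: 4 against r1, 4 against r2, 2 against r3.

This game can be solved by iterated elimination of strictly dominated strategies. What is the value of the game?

Column r2 is strictly dominated by r3 for Bob (7<8, -3<-1, 2<4); eliminate r2.
Column r1 is strictly dominated by r3 for Bob (7<11, -3<3, 2<4); eliminate r1.
Row 3 is strictly dominated by row 1 (7>2); eliminate 3.
Row 2 is strictly dominated by row 1 (7>-3); eliminate 2.
Only (1, r3) remains, with payoff 7.

7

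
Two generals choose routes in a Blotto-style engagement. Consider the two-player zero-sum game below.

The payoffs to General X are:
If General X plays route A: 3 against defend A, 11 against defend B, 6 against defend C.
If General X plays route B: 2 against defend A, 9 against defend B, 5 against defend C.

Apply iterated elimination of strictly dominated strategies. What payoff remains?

Column defend B is strictly dominated by defend A for General Y (3<11, 2<9); eliminate defend B.
Column defend C is strictly dominated by defend A for General Y (3<6, 2<5); eliminate defend C.
Row route B is strictly dominated by row route A (3>2); eliminate route B.
Only (route A, defend A) remains, with payoff 3.

3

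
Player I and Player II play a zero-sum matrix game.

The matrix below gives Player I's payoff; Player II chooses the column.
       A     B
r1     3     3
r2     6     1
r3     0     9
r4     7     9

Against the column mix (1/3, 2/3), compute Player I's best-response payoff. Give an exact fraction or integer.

25/3

r1: (3)·(1/3) + (3)·(2/3) = 3.
r2: (6)·(1/3) + (1)·(2/3) = 8/3.
r3: (0)·(1/3) + (9)·(2/3) = 6.
r4: (7)·(1/3) + (9)·(2/3) = 25/3.
The best pure response is r4 with expected payoff 25/3.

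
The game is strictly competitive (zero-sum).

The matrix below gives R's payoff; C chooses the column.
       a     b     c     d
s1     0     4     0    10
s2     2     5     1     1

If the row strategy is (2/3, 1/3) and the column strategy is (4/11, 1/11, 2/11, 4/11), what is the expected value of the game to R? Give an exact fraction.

107/33

Against (4/11, 1/11, 2/11, 4/11), each row's expected payoff is s1: 4; s2: 19/11.
Taking the (2/3, 1/3)-weighted average: (2/3)·(4) + (1/3)·(19/11) = 107/33.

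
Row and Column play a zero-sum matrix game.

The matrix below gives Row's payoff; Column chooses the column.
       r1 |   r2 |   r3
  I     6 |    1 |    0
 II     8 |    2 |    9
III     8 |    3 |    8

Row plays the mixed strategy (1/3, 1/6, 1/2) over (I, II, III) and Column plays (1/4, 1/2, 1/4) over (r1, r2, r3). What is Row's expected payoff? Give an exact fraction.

Against (1/4, 1/2, 1/4), each row's expected payoff is I: 2; II: 21/4; III: 11/2.
Taking the (1/3, 1/6, 1/2)-weighted average: (1/3)·(2) + (1/6)·(21/4) + (1/2)·(11/2) = 103/24.

103/24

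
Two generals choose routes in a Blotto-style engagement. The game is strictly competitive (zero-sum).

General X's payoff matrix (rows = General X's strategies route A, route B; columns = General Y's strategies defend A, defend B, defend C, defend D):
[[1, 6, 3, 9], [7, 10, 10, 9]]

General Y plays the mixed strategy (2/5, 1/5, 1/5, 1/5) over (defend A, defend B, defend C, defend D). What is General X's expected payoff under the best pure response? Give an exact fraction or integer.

43/5

route A: (1)·(2/5) + (6)·(1/5) + (3)·(1/5) + (9)·(1/5) = 4.
route B: (7)·(2/5) + (10)·(1/5) + (10)·(1/5) + (9)·(1/5) = 43/5.
The best pure response is route B with expected payoff 43/5.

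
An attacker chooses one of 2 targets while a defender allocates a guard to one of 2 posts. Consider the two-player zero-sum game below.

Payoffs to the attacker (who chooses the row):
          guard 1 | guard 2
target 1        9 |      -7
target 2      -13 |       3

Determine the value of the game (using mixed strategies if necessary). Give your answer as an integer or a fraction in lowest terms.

Row minima are -7 and -13, so the attacker's maximin is -7; column maxima are 9 and 3, so the defender's minimax is 3. These differ, so the equilibrium is in mixed strategies.
Let the attacker play target 1 with probability p. The defender is indifferent when 9p − 13(1−p) = −7p + 3(1−p), giving p = 1/2.
Let the defender play guard 1 with probability q. The attacker is indifferent when 9q − 7(1−q) = −13q + 3(1−q), giving q = 5/16.
The value is 9·(5/16) + (-7)·(11/16) = -2.

-2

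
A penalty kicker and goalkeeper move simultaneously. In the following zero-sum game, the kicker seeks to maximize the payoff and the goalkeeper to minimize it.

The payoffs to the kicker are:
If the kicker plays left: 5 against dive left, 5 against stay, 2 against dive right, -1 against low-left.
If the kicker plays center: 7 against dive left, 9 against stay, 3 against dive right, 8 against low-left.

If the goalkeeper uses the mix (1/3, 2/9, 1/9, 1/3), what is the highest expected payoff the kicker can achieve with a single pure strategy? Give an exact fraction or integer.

22/3

left: (5)·(1/3) + (5)·(2/9) + (2)·(1/9) + (-1)·(1/3) = 8/3.
center: (7)·(1/3) + (9)·(2/9) + (3)·(1/9) + (8)·(1/3) = 22/3.
The best pure response is center with expected payoff 22/3.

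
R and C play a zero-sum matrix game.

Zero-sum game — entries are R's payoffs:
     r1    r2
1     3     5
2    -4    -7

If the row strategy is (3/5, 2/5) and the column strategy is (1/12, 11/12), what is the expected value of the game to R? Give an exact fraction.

Against (1/12, 11/12), each row's expected payoff is 1: 29/6; 2: -27/4.
Taking the (3/5, 2/5)-weighted average: (3/5)·(29/6) + (2/5)·(-27/4) = 1/5.

1/5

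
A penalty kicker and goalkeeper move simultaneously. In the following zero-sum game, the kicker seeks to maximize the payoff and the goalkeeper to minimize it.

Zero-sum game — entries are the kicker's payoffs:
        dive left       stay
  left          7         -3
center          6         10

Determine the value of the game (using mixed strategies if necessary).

44/7

Row minima are -3 and 6, so the kicker's maximin is 6; column maxima are 7 and 10, so the goalkeeper's minimax is 7. These differ, so the equilibrium is in mixed strategies.
Let the kicker play left with probability p. The goalkeeper is indifferent when 7p + 6(1−p) = −3p + 10(1−p), giving p = 2/7.
Let the goalkeeper play dive left with probability q. The kicker is indifferent when 7q − 3(1−q) = 6q + 10(1−q), giving q = 13/14.
The value is 7·(13/14) + (-3)·(1/14) = 44/7.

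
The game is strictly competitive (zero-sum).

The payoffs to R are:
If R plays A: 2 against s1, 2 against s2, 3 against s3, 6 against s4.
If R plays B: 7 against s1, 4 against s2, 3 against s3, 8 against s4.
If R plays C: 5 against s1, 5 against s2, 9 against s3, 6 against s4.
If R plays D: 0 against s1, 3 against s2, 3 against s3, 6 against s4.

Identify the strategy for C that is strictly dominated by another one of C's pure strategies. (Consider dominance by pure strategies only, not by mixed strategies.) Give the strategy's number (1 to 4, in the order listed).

4

C prefers columns that give R less. Compare s4 with s1: 2 < 6, 7 < 8, 5 < 6, 0 < 6.
So s1 strictly dominates s4 for C; s4 is strictly dominated.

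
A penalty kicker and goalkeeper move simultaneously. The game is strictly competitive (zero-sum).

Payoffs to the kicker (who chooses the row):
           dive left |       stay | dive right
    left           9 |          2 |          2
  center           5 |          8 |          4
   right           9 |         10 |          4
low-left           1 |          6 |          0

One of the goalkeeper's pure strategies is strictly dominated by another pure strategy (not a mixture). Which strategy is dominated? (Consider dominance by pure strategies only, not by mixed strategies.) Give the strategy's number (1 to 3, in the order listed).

The goalkeeper prefers columns that give the kicker less. Compare dive left with dive right: 2 < 9, 4 < 5, 4 < 9, 0 < 1.
So dive right strictly dominates dive left for the goalkeeper; dive left is strictly dominated.

1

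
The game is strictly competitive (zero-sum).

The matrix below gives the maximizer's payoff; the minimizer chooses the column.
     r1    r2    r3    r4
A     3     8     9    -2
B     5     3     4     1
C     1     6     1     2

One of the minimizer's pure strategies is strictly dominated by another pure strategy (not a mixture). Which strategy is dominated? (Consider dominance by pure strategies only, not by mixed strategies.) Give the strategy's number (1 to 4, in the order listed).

The minimizer prefers columns that give the maximizer less. Compare r2 with r4: -2 < 8, 1 < 3, 2 < 6.
So r4 strictly dominates r2 for the minimizer; r2 is strictly dominated.

2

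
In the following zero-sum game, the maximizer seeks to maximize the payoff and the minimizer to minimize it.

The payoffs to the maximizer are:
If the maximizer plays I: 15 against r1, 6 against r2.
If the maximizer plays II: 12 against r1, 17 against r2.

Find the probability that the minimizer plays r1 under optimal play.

Row minima are 6 and 12, so the maximizer's maximin is 12; column maxima are 15 and 17, so the minimizer's minimax is 15. These differ, so the equilibrium is in mixed strategies.
Let the minimizer play r1 with probability q. The maximizer is indifferent when 15q + 6(1−q) = 12q + 17(1−q), giving q = 11/14.

11/14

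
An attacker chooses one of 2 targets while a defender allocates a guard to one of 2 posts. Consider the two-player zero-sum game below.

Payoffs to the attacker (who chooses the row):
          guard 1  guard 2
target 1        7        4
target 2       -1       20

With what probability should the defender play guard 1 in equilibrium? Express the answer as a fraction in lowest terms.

Row minima are 4 and -1, so the attacker's maximin is 4; column maxima are 7 and 20, so the defender's minimax is 7. These differ, so the equilibrium is in mixed strategies.
Let the defender play guard 1 with probability q. The attacker is indifferent when 7q + 4(1−q) = −q + 20(1−q), giving q = 2/3.

2/3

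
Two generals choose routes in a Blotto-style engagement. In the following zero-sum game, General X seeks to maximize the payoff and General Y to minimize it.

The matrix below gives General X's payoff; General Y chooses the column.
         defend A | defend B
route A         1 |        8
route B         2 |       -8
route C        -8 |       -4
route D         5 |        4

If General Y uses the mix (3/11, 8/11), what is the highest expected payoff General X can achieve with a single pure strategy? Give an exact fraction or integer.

67/11

route A: (1)·(3/11) + (8)·(8/11) = 67/11.
route B: (2)·(3/11) + (-8)·(8/11) = -58/11.
route C: (-8)·(3/11) + (-4)·(8/11) = -56/11.
route D: (5)·(3/11) + (4)·(8/11) = 47/11.
The best pure response is route A with expected payoff 67/11.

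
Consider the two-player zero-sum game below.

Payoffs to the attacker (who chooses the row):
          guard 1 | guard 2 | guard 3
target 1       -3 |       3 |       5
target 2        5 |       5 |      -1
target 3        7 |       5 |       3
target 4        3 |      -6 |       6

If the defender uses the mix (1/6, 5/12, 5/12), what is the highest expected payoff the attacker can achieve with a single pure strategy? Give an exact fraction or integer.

9/2

target 1: (-3)·(1/6) + (3)·(5/12) + (5)·(5/12) = 17/6.
target 2: (5)·(1/6) + (5)·(5/12) + (-1)·(5/12) = 5/2.
target 3: (7)·(1/6) + (5)·(5/12) + (3)·(5/12) = 9/2.
target 4: (3)·(1/6) + (-6)·(5/12) + (6)·(5/12) = 1/2.
The best pure response is target 3 with expected payoff 9/2.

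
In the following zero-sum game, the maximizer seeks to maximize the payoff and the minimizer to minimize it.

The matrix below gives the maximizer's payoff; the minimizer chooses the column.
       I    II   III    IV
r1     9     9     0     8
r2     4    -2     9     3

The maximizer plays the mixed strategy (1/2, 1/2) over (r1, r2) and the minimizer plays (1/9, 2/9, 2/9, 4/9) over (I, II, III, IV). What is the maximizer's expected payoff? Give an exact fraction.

Against (1/9, 2/9, 2/9, 4/9), each row's expected payoff is r1: 59/9; r2: 10/3.
Taking the (1/2, 1/2)-weighted average: (1/2)·(59/9) + (1/2)·(10/3) = 89/18.

89/18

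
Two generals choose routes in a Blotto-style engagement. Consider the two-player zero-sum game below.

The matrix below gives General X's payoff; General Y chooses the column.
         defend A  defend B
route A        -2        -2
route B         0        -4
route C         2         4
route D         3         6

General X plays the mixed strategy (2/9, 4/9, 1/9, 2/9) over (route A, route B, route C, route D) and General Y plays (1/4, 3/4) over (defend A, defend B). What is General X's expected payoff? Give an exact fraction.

Against (1/4, 3/4), each row's expected payoff is route A: -2; route B: -3; route C: 7/2; route D: 21/4.
Taking the (2/9, 4/9, 1/9, 2/9)-weighted average: (2/9)·(-2) + (4/9)·(-3) + (1/9)·(7/2) + (2/9)·(21/4) = -2/9.

-2/9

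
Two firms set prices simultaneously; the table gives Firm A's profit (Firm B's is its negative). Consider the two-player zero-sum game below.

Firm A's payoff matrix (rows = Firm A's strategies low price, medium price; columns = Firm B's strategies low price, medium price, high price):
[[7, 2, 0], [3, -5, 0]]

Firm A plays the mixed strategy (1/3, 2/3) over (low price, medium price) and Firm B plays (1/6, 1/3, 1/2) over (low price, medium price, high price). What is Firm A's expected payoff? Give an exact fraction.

Against (1/6, 1/3, 1/2), each row's expected payoff is low price: 11/6; medium price: -7/6.
Taking the (1/3, 2/3)-weighted average: (1/3)·(11/6) + (2/3)·(-7/6) = -1/6.

-1/6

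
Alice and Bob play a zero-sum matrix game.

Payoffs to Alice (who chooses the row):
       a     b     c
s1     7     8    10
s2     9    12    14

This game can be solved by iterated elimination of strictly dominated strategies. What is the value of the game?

Row s1 is strictly dominated by row s2 (9>7, 12>8, 14>10); eliminate s1.
Column b is strictly dominated by a for Bob (9<12); eliminate b.
Column c is strictly dominated by a for Bob (9<14); eliminate c.
Only (s2, a) remains, with payoff 9.

9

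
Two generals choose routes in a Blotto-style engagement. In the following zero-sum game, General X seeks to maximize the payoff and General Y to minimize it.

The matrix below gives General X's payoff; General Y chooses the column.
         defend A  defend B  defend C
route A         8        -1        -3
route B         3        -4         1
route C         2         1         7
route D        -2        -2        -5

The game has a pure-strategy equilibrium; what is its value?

1

Row minima: -3, -4, 1, -5 → General X's maximin is 1.
Column maxima: 8, 1, 7 → General Y's minimax is 1.
They coincide at (route C, defend B), so the value is 1.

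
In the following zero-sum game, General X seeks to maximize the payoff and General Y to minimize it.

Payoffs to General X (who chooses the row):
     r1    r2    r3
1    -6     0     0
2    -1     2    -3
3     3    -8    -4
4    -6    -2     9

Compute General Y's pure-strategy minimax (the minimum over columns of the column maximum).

2

The worst case (largest entry) in each column is r1: 3, r2: 2, r3: 9.
The best (smallest) of these is 2.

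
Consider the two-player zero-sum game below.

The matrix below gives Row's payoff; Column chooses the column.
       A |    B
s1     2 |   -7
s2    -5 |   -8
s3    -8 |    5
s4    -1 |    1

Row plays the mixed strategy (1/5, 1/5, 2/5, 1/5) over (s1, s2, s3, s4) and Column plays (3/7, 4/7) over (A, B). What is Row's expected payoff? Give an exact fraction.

Against (3/7, 4/7), each row's expected payoff is s1: -22/7; s2: -47/7; s3: -4/7; s4: 1/7.
Taking the (1/5, 1/5, 2/5, 1/5)-weighted average: (1/5)·(-22/7) + (1/5)·(-47/7) + (2/5)·(-4/7) + (1/5)·(1/7) = -76/35.

-76/35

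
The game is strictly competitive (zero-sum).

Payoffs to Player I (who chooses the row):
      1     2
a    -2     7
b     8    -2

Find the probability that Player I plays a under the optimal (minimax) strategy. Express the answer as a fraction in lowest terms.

10/19

Row minima are -2 and -2, so Player I's maximin is -2; column maxima are 8 and 7, so Player II's minimax is 7. These differ, so the equilibrium is in mixed strategies.
Let Player I play a with probability p. Player II is indifferent when −2p + 8(1−p) = 7p − 2(1−p), giving p = 10/19.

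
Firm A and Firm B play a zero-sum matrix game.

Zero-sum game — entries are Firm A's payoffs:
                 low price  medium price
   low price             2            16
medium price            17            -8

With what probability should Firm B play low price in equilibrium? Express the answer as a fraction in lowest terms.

Row minima are 2 and -8, so Firm A's maximin is 2; column maxima are 17 and 16, so Firm B's minimax is 16. These differ, so the equilibrium is in mixed strategies.
Let Firm B play low price with probability q. Firm A is indifferent when 2q + 16(1−q) = 17q − 8(1−q), giving q = 8/13.

8/13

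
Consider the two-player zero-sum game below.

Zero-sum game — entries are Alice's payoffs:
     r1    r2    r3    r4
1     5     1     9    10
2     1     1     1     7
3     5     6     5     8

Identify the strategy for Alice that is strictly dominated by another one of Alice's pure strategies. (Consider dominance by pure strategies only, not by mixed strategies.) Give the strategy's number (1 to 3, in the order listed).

2

Compare 2 with 3: 5 > 1, 6 > 1, 5 > 1, 8 > 7.
So 3 strictly dominates 2 for Alice; 2 is strictly dominated.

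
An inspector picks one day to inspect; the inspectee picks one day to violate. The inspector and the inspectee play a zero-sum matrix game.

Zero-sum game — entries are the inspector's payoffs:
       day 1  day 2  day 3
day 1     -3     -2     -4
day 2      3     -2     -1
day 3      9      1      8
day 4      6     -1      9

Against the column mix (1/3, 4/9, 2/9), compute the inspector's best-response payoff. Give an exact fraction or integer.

47/9

day 1: (-3)·(1/3) + (-2)·(4/9) + (-4)·(2/9) = -25/9.
day 2: (3)·(1/3) + (-2)·(4/9) + (-1)·(2/9) = -1/9.
day 3: (9)·(1/3) + (1)·(4/9) + (8)·(2/9) = 47/9.
day 4: (6)·(1/3) + (-1)·(4/9) + (9)·(2/9) = 32/9.
The best pure response is day 3 with expected payoff 47/9.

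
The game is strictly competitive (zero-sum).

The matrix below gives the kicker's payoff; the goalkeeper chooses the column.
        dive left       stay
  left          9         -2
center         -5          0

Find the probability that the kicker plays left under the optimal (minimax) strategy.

5/16

Row minima are -2 and -5, so the kicker's maximin is -2; column maxima are 9 and 0, so the goalkeeper's minimax is 0. These differ, so the equilibrium is in mixed strategies.
Let the kicker play left with probability p. The goalkeeper is indifferent when 9p − 5(1−p) = −2p, giving p = 5/16.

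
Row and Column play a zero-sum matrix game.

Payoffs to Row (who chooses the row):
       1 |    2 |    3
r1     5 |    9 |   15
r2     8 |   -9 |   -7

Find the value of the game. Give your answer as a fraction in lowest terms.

Column 3 is strictly dominated by 2 for Column (it gives Row more in every row).
The remaining 2×2 game on (r1, r2) × (1, 2) has no saddle point. Let Row play r1 with probability p; indifference gives 5p + 8(1−p) = 9p − 9(1−p), so p = 17/21.
Similarly Column's optimal q on 1 is 6/7, and the value is 5·(6/7) + (9)·(1/7) = 39/7.

39/7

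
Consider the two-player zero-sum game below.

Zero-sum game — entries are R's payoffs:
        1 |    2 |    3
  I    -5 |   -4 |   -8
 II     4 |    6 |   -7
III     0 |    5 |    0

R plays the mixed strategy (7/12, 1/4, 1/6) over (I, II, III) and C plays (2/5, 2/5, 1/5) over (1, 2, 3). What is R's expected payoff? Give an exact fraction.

-41/20

Against (2/5, 2/5, 1/5), each row's expected payoff is I: -26/5; II: 13/5; III: 2.
Taking the (7/12, 1/4, 1/6)-weighted average: (7/12)·(-26/5) + (1/4)·(13/5) + (1/6)·(2) = -41/20.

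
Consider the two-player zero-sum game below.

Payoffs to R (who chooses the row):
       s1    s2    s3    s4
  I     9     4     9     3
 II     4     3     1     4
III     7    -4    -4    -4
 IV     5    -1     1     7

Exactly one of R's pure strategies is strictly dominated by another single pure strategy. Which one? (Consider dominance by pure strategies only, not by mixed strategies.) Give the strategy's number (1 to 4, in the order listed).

Compare III with I: 9 > 7, 4 > -4, 9 > -4, 3 > -4.
So I strictly dominates III for R; III is strictly dominated.

3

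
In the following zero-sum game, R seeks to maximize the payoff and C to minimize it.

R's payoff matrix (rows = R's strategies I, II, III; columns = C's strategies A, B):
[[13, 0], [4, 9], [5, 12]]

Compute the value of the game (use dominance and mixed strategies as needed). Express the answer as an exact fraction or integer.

39/5

Row II is strictly dominated by row III, so R never plays it.
The remaining 2×2 game on (I, III) × (A, B) has no saddle point. Let R play I with probability p; indifference gives 13p + 5(1−p) = 12(1−p), so p = 7/20.
Similarly C's optimal q on A is 3/5, and the value is 13·(3/5) + (0)·(2/5) = 39/5.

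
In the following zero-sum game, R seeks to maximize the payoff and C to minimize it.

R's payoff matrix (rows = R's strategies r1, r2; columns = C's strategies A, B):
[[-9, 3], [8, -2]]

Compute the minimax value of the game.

3/11

Row minima are -9 and -2, so R's maximin is -2; column maxima are 8 and 3, so C's minimax is 3. These differ, so the equilibrium is in mixed strategies.
Let R play r1 with probability p. C is indifferent when −9p + 8(1−p) = 3p − 2(1−p), giving p = 5/11.
Let C play A with probability q. R is indifferent when −9q + 3(1−q) = 8q − 2(1−q), giving q = 5/22.
The value is -9·(5/22) + (3)·(17/22) = 3/11.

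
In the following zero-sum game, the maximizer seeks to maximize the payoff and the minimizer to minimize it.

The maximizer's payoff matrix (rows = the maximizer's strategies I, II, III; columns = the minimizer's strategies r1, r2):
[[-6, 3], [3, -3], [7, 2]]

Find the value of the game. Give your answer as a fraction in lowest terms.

Row II is strictly dominated by row III, so the maximizer never plays it.
The remaining 2×2 game on (I, III) × (r1, r2) has no saddle point. Let the maximizer play I with probability p; indifference gives −6p + 7(1−p) = 3p + 2(1−p), so p = 5/14.
Similarly the minimizer's optimal q on r1 is 1/14, and the value is -6·(1/14) + (3)·(13/14) = 33/14.

33/14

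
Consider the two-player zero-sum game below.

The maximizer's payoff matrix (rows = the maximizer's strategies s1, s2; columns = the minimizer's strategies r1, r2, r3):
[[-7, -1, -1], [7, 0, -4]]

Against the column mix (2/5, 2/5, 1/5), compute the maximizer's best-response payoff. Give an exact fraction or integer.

s1: (-7)·(2/5) + (-1)·(2/5) + (-1)·(1/5) = -17/5.
s2: (7)·(2/5) + (0)·(2/5) + (-4)·(1/5) = 2.
The best pure response is s2 with expected payoff 2.

2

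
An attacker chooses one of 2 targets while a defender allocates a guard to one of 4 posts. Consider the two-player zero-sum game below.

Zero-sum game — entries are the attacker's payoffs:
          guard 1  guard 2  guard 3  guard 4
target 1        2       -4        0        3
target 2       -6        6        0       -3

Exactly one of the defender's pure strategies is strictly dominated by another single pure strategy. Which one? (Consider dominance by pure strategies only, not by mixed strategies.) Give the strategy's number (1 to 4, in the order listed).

4

The defender prefers columns that give the attacker less. Compare guard 4 with guard 1: 2 < 3, -6 < -3.
So guard 1 strictly dominates guard 4 for the defender; guard 4 is strictly dominated.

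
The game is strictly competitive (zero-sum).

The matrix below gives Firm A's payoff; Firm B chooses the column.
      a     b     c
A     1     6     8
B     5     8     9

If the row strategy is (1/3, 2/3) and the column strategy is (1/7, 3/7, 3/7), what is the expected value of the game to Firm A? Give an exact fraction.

Against (1/7, 3/7, 3/7), each row's expected payoff is A: 43/7; B: 8.
Taking the (1/3, 2/3)-weighted average: (1/3)·(43/7) + (2/3)·(8) = 155/21.

155/21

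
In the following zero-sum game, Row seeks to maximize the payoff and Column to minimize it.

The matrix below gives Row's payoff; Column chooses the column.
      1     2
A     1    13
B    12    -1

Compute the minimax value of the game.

Row minima are 1 and -1, so Row's maximin is 1; column maxima are 12 and 13, so Column's minimax is 12. These differ, so the equilibrium is in mixed strategies.
Let Row play A with probability p. Column is indifferent when p + 12(1−p) = 13p − (1−p), giving p = 13/25.
Let Column play 1 with probability q. Row is indifferent when q + 13(1−q) = 12q − (1−q), giving q = 14/25.
The value is 1·(14/25) + (13)·(11/25) = 157/25.

157/25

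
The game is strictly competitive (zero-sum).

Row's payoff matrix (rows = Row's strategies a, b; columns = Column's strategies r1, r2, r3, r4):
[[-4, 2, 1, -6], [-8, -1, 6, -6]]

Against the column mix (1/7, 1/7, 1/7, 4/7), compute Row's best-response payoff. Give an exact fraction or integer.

-25/7

a: (-4)·(1/7) + (2)·(1/7) + (1)·(1/7) + (-6)·(4/7) = -25/7.
b: (-8)·(1/7) + (-1)·(1/7) + (6)·(1/7) + (-6)·(4/7) = -27/7.
The best pure response is a with expected payoff -25/7.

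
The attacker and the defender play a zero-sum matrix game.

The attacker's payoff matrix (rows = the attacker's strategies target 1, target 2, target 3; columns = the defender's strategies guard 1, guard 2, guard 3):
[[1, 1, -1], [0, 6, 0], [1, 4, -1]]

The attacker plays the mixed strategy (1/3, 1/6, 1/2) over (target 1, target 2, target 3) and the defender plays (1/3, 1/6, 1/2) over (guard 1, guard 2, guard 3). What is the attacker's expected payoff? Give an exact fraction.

Against (1/3, 1/6, 1/2), each row's expected payoff is target 1: 0; target 2: 1; target 3: 1/2.
Taking the (1/3, 1/6, 1/2)-weighted average: (1/3)·(0) + (1/6)·(1) + (1/2)·(1/2) = 5/12.

5/12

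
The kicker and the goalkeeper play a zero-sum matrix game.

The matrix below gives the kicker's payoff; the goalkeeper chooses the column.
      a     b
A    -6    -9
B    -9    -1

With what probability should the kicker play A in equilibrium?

Row minima are -9 and -9, so the kicker's maximin is -9; column maxima are -6 and -1, so the goalkeeper's minimax is -6. These differ, so the equilibrium is in mixed strategies.
Let the kicker play A with probability p. The goalkeeper is indifferent when −6p − 9(1−p) = −9p − (1−p), giving p = 8/11.

8/11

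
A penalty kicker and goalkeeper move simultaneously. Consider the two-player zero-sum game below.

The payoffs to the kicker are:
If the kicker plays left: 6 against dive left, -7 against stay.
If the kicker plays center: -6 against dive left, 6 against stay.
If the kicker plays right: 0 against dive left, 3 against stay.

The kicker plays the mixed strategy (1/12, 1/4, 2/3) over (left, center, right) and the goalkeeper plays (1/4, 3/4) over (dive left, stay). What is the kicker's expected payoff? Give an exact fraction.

31/16

Against (1/4, 3/4), each row's expected payoff is left: -15/4; center: 3; right: 9/4.
Taking the (1/12, 1/4, 2/3)-weighted average: (1/12)·(-15/4) + (1/4)·(3) + (2/3)·(9/4) = 31/16.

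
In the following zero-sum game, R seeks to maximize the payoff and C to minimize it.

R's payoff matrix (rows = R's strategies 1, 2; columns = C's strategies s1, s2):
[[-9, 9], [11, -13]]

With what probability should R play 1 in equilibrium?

Row minima are -9 and -13, so R's maximin is -9; column maxima are 11 and 9, so C's minimax is 9. These differ, so the equilibrium is in mixed strategies.
Let R play 1 with probability p. C is indifferent when −9p + 11(1−p) = 9p − 13(1−p), giving p = 4/7.

4/7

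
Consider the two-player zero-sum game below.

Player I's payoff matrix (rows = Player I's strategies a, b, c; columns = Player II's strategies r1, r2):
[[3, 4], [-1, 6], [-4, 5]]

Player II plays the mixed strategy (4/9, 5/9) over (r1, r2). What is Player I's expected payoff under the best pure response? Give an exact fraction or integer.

a: (3)·(4/9) + (4)·(5/9) = 32/9.
b: (-1)·(4/9) + (6)·(5/9) = 26/9.
c: (-4)·(4/9) + (5)·(5/9) = 1.
The best pure response is a with expected payoff 32/9.

32/9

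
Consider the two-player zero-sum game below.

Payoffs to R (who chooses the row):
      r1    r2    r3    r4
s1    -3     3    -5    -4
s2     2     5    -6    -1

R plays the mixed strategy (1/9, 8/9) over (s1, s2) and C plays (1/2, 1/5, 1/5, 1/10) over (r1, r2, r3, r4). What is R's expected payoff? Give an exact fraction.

11/30

Against (1/2, 1/5, 1/5, 1/10), each row's expected payoff is s1: -23/10; s2: 7/10.
Taking the (1/9, 8/9)-weighted average: (1/9)·(-23/10) + (8/9)·(7/10) = 11/30.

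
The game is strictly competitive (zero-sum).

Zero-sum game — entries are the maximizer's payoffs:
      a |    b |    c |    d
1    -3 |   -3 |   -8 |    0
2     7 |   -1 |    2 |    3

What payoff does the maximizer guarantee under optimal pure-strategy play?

-1

Row minima: -8, -1 → the maximizer's maximin is -1.
Column maxima: 7, -1, 2, 3 → the minimizer's minimax is -1.
They coincide at (2, b), so the value is -1.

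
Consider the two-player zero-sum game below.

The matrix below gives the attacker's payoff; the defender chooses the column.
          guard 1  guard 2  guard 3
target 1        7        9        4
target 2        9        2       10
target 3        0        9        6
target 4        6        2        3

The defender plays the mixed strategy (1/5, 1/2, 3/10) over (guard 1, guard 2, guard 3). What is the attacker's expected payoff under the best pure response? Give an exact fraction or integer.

71/10

target 1: (7)·(1/5) + (9)·(1/2) + (4)·(3/10) = 71/10.
target 2: (9)·(1/5) + (2)·(1/2) + (10)·(3/10) = 29/5.
target 3: (0)·(1/5) + (9)·(1/2) + (6)·(3/10) = 63/10.
target 4: (6)·(1/5) + (2)·(1/2) + (3)·(3/10) = 31/10.
The best pure response is target 1 with expected payoff 71/10.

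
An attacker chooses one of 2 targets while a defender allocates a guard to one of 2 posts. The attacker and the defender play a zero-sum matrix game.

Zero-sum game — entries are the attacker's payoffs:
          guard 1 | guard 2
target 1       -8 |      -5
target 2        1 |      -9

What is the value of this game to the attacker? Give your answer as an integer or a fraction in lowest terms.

Row minima are -8 and -9, so the attacker's maximin is -8; column maxima are 1 and -5, so the defender's minimax is -5. These differ, so the equilibrium is in mixed strategies.
Let the attacker play target 1 with probability p. The defender is indifferent when −8p + (1−p) = −5p − 9(1−p), giving p = 10/13.
Let the defender play guard 1 with probability q. The attacker is indifferent when −8q − 5(1−q) = q − 9(1−q), giving q = 4/13.
The value is -8·(4/13) + (-5)·(9/13) = -77/13.

-77/13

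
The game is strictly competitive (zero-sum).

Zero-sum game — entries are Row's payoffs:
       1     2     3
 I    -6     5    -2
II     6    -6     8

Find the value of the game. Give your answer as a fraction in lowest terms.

Column 3 is strictly dominated by 1 for Column (it gives Row more in every row).
The remaining 2×2 game on (I, II) × (1, 2) has no saddle point. Let Row play I with probability p; indifference gives −6p + 6(1−p) = 5p − 6(1−p), so p = 12/23.
Similarly Column's optimal q on 1 is 11/23, and the value is -6·(11/23) + (5)·(12/23) = -6/23.

-6/23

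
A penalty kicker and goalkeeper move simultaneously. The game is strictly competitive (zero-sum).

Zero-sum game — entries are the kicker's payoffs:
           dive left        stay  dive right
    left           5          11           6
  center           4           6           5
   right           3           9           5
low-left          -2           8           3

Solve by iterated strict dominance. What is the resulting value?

Column dive right is strictly dominated by dive left for the goalkeeper (5<6, 4<5, 3<5, -2<3); eliminate dive right.
Row center is strictly dominated by row left (5>4, 11>6); eliminate center.
Column stay is strictly dominated by dive left for the goalkeeper (5<11, 3<9, -2<8); eliminate stay.
Row right is strictly dominated by row left (5>3); eliminate right.
Row low-left is strictly dominated by row left (5>-2); eliminate low-left.
Only (left, dive left) remains, with payoff 5.

5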